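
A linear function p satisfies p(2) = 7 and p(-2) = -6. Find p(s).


p(s) = ms + b. Using p(2)=7, p(-2)=-6:
m = (7 + 6)/(2 + 2) = 13/4 = 13/4
b = 7 - m*(2) = 7 - 13/2 = 1/2
p(s) = (13/4)s + (1/2)


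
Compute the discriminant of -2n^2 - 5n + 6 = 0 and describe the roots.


D = b^2 - 4ac = (-5)^2 - 4(-2)(6) = 25 + 48 = 73
Since D > 0: two distinct irrational roots


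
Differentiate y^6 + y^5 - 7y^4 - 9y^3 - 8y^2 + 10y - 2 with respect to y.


Apply the power rule term by term:
  d/dy(y^6) = 6y^5
  d/dy(y^5) = 5y^4
  d/dy(-7y^4) = -28y^3
  d/dy(-9y^3) = -27y^2
  d/dy(-8y^2) = -16y
  d/dy(10y) = 10
  d/dy(-2) = 0
p'(y) = 6y^5 + 5y^4 - 28y^3 - 27y^2 - 16y + 10


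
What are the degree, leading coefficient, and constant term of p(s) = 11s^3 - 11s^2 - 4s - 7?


Highest power of s is 3, with coefficient 11. Constant term is -7.
Degree = 3, leading coefficient = 11, constant term = -7


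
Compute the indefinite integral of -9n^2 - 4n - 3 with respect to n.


Reverse power rule on each term:
  ∫ -9n^2 dn = -3n^3
  ∫ -4n dn = -2n^2
  ∫ -3 dn = -3n
F(n) = -3n^3 - 2n^2 - 3n + C


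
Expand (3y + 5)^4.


Expand (3y + 5)^4 by repeated multiplication:
  (3y + 5)^2 = 9y^2 + 30y + 25
  (3y + 5)^3 = 27y^3 + 135y^2 + 225y + 125
= 81y^4 + 540y^3 + 1350y^2 + 1500y + 625


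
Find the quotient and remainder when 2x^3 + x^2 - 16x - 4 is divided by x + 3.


(2x^3 + x^2 - 16x - 4) / (x + 3)
Step 1: 2x^2 * (x + 3) = 2x^3 + 6x^2; subtract.
Step 2: -5x * (x + 3) = -5x^2 - 15x; subtract.
Step 3: -1 * (x + 3) = -x - 3; subtract.
Quotient: 2x^2 - 5x - 1, Remainder: -1


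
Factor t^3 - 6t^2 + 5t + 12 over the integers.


Try integer roots (divisors of 12). t=3: p(3)=0.
Divide out (t - 3): quotient is t^2 - 3t - 4.
Factor the quadratic: (t - 4)(t + 1)
Result: (t - 3)(t - 4)(t + 1)


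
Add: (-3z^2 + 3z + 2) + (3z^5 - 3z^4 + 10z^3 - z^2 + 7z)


Align terms by degree and add:
  -3z^2 + 3z + 2
+ 3z^5 - 3z^4 + 10z^3 - z^2 + 7z
= 3z^5 - 3z^4 + 10z^3 - 4z^2 + 10z + 2


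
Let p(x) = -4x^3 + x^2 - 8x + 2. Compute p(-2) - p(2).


p(-2) = 54
p(2) = -42
p(-2) - p(2) = 54 + 42 = 96


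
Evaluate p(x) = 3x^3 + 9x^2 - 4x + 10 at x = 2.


Using direct substitution:
  3 * (2)^3 = 24
  9 * (2)^2 = 36
  -4 * (2)^1 = -8
  constant: 10
Sum = 24 + 36 - 8 + 10 = 62


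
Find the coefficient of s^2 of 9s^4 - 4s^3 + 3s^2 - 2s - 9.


Read off the coefficient of s^2: 3


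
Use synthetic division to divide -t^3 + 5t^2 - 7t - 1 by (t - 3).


Synthetic division with c = 3. Coefficients: -1, 5, -7, -1
Bring down -1.
  -1 * 3 = -3; -3 + 5 = 2
  2 * 3 = 6; 6 - 7 = -1
  -1 * 3 = -3; -3 - 1 = -4
Quotient: -t^2 + 2t - 1, Remainder: -4


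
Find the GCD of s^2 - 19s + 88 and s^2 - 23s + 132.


Factor each:
  s^2 - 19s + 88 = (s - 11)(s - 8)
  s^2 - 23s + 132 = (s - 11)(s - 12)
Common monic factor: s - 11


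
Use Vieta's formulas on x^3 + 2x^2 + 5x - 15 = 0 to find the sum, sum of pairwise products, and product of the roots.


Monic cubic x^3+bx^2+cx+d=0: sum=-b, pairwise sum=c, product=-d.
b=2, c=5, d=-15
r1+r2+r3 = -2
r1r2+r1r3+r2r3 = 5
r1r2r3 = 15


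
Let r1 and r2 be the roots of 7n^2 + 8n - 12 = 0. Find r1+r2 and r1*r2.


For an^2+bn+c=0: sum = -b/a, product = c/a.
a=7, b=8, c=-12
Sum = -(8)/7 = -8/7
Product = (-12)/7 = -12/7


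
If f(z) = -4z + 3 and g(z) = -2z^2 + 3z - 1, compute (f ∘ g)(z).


Substitute g(z) into f:
f(g(z)) = -4*(-2z^2 + 3z - 1) + 3
Expand and combine: 8z^2 - 12z + 7


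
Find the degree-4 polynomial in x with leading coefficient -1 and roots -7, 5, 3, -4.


p(x) = -(x + 7)(x - 5)(x - 3)(x + 4)
Expand: -x^4 - 3x^3 + 45x^2 + 59x - 420


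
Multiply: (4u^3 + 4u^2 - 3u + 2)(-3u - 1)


Distribute each term of the first polynomial:
  (4u^3)(-3u - 1) = -12u^4 - 4u^3
  (4u^2)(-3u - 1) = -12u^3 - 4u^2
  (-3u)(-3u - 1) = 9u^2 + 3u
  (2)(-3u - 1) = -6u - 2
Sum: -12u^4 - 16u^3 + 5u^2 - 3u - 2


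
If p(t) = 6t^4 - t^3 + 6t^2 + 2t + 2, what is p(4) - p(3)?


p(4) = 1578
p(3) = 521
p(4) - p(3) = 1578 - 521 = 1057


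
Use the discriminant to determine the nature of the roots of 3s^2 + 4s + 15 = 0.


D = b^2 - 4ac = (4)^2 - 4(3)(15) = 16 - 180 = -164
Since D < 0: two complex conjugate roots (no real roots)


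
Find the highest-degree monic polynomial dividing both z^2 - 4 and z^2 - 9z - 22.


Factor each:
  z^2 - 4 = (z + 2)(z - 2)
  z^2 - 9z - 22 = (z + 2)(z - 11)
Common monic factor: z + 2


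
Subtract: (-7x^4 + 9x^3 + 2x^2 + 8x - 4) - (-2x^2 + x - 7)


Distribute the minus sign:
  (-7x^4 + 9x^3 + 2x^2 + 8x - 4)
- (-2x^2 + x - 7)
Negate second polynomial: 2x^2 - x + 7
Add: -7x^4 + 9x^3 + 4x^2 + 7x + 3


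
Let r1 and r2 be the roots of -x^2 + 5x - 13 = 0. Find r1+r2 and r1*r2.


For ax^2+bx+c=0: sum = -b/a, product = c/a.
a=-1, b=5, c=-13
Sum = -(5)/-1 = 5
Product = (-13)/-1 = 13


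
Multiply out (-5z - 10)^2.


Expand (-5z - 10)^2 by repeated multiplication:
= 25z^2 + 100z + 100


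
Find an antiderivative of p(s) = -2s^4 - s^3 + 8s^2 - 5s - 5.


Reverse power rule on each term:
  ∫ -2s^4 ds = -(2/5)s^5
  ∫ -s^3 ds = -(1/4)s^4
  ∫ 8s^2 ds = (8/3)s^3
  ∫ -5s ds = -(5/2)s^2
  ∫ -5 ds = -5s
F(s) = -(2/5)s^5 - (1/4)s^4 + (8/3)s^3 - (5/2)s^2 - 5s + C


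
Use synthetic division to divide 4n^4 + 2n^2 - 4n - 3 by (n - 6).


Synthetic division with c = 6. Coefficients: 4, 0, 2, -4, -3
Bring down 4.
  4 * 6 = 24; 24 + 0 = 24
  24 * 6 = 144; 144 + 2 = 146
  146 * 6 = 876; 876 - 4 = 872
  872 * 6 = 5232; 5232 - 3 = 5229
Quotient: 4n^3 + 24n^2 + 146n + 872, Remainder: 5229


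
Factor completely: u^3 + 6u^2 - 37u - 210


Try integer roots (divisors of -210). u=6: p(6)=0.
Divide out (u - 6): quotient is u^2 + 12u + 35.
Factor the quadratic: (u + 5)(u + 7)
Result: (u - 6)(u + 5)(u + 7)


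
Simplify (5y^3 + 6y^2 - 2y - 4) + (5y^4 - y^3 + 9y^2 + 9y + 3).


Align terms by degree and add:
  5y^3 + 6y^2 - 2y - 4
+ 5y^4 - y^3 + 9y^2 + 9y + 3
= 5y^4 + 4y^3 + 15y^2 + 7y - 1


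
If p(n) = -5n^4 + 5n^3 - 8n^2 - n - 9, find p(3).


Using direct substitution:
  -5 * (3)^4 = -405
  5 * (3)^3 = 135
  -8 * (3)^2 = -72
  -1 * (3)^1 = -3
  constant: -9
Sum = -405 + 135 - 72 - 3 - 9 = -354


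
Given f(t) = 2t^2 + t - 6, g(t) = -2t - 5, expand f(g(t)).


Substitute g(t) into f:
f(g(t)) = 2*(-2t - 5)^2 + 1*(-2t - 5) + (-6)
(-2t - 5)^2 = 4t^2 + 20t + 25
Expand and combine: 8t^2 + 38t + 39


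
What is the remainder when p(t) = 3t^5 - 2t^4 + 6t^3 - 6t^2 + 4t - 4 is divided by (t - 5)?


By the Remainder Theorem, the remainder equals p(5):
  3*(5)^5 = 9375
  -2*(5)^4 = -1250
  6*(5)^3 = 750
  -6*(5)^2 = -150
  4*(5)^1 = 20
  constant: -4
Sum: 9375 - 1250 + 750 - 150 + 20 - 4 = 8741


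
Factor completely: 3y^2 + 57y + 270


Roots satisfy r1 + r2 = -b/a = -19 and r1*r2 = c/a = 90.
So r1 = -10, r2 = -9.
3y^2 + 57y + 270 = 3(y - r1)(y - r2) = 3(y + 10)(y + 9)


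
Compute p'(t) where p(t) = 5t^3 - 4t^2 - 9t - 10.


Apply the power rule term by term:
  d/dt(5t^3) = 15t^2
  d/dt(-4t^2) = -8t
  d/dt(-9t) = -9
  d/dt(-10) = 0
p'(t) = 15t^2 - 8t - 9


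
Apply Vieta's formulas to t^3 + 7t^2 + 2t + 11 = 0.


Monic cubic t^3+bt^2+ct+d=0: sum=-b, pairwise sum=c, product=-d.
b=7, c=2, d=11
r1+r2+r3 = -7
r1r2+r1r3+r2r3 = 2
r1r2r3 = -11


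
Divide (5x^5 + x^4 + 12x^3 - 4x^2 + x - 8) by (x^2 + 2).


(5x^5 + x^4 + 12x^3 - 4x^2 + x - 8) / (x^2 + 2)
Step 1: 5x^3 * (x^2 + 2) = 5x^5 + 10x^3; subtract.
Step 2: x^2 * (x^2 + 2) = x^4 + 2x^2; subtract.
Step 3: 2x * (x^2 + 2) = 2x^3 + 4x; subtract.
Step 4: -6 * (x^2 + 2) = -6x^2 - 12; subtract.
Quotient: 5x^3 + x^2 + 2x - 6, Remainder: -3x + 4


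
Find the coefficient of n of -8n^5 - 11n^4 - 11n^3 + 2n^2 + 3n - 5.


Read off the coefficient of n: 3


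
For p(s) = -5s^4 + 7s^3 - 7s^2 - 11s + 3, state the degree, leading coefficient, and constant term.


Highest power of s is 4, with coefficient -5. Constant term is 3.
Degree = 4, leading coefficient = -5, constant term = 3


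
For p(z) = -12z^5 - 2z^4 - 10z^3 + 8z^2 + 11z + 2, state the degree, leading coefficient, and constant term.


Highest power of z is 5, with coefficient -12. Constant term is 2.
Degree = 5, leading coefficient = -12, constant term = 2


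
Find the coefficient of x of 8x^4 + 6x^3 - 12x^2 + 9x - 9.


Read off the coefficient of x: 9


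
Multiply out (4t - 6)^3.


Expand (4t - 6)^3 by repeated multiplication:
  (4t - 6)^2 = 16t^2 - 48t + 36
= 64t^3 - 288t^2 + 432t - 216


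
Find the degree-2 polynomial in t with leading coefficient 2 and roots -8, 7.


p(t) = 2(t + 8)(t - 7)
Expand: 2t^2 + 2t - 112


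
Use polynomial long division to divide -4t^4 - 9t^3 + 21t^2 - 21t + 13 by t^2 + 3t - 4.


(-4t^4 - 9t^3 + 21t^2 - 21t + 13) / (t^2 + 3t - 4)
Step 1: -4t^2 * (t^2 + 3t - 4) = -4t^4 - 12t^3 + 16t^2; subtract.
Step 2: 3t * (t^2 + 3t - 4) = 3t^3 + 9t^2 - 12t; subtract.
Step 3: -4 * (t^2 + 3t - 4) = -4t^2 - 12t + 16; subtract.
Quotient: -4t^2 + 3t - 4, Remainder: 3t - 3


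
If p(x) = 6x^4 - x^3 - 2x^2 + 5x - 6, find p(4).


Using direct substitution:
  6 * (4)^4 = 1536
  -1 * (4)^3 = -64
  -2 * (4)^2 = -32
  5 * (4)^1 = 20
  constant: -6
Sum = 1536 - 64 - 32 + 20 - 6 = 1454


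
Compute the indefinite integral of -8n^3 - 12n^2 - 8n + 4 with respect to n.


Reverse power rule on each term:
  ∫ -8n^3 dn = -2n^4
  ∫ -12n^2 dn = -4n^3
  ∫ -8n dn = -4n^2
  ∫ 4 dn = 4n
F(n) = -2n^4 - 4n^3 - 4n^2 + 4n + C


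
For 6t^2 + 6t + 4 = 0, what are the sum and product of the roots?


For at^2+bt+c=0: sum = -b/a, product = c/a.
a=6, b=6, c=4
Sum = -(6)/6 = -1
Product = (4)/6 = 2/3


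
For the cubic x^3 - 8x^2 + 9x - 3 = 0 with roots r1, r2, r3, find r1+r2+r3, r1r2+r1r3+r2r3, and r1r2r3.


Monic cubic x^3+bx^2+cx+d=0: sum=-b, pairwise sum=c, product=-d.
b=-8, c=9, d=-3
r1+r2+r3 = 8
r1r2+r1r3+r2r3 = 9
r1r2r3 = 3


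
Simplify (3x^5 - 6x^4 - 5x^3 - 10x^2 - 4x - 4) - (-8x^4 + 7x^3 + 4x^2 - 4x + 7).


Distribute the minus sign:
  (3x^5 - 6x^4 - 5x^3 - 10x^2 - 4x - 4)
- (-8x^4 + 7x^3 + 4x^2 - 4x + 7)
Negate second polynomial: 8x^4 - 7x^3 - 4x^2 + 4x - 7
Add: 3x^5 + 2x^4 - 12x^3 - 14x^2 - 11


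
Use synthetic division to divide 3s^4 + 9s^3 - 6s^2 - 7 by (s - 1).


Synthetic division with c = 1. Coefficients: 3, 9, -6, 0, -7
Bring down 3.
  3 * 1 = 3; 3 + 9 = 12
  12 * 1 = 12; 12 - 6 = 6
  6 * 1 = 6; 6 + 0 = 6
  6 * 1 = 6; 6 - 7 = -1
Quotient: 3s^3 + 12s^2 + 6s + 6, Remainder: -1


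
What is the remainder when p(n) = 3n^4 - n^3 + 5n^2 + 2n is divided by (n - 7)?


By the Remainder Theorem, the remainder equals p(7):
  3*(7)^4 = 7203
  -1*(7)^3 = -343
  5*(7)^2 = 245
  2*(7)^1 = 14
  constant: 0
Sum: 7203 - 343 + 245 + 14 + 0 = 7119


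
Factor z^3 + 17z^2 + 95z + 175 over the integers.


Try integer roots (divisors of 175). z=-5: p(-5)=0.
Divide out (z + 5): quotient is z^2 + 12z + 35.
Factor the quadratic: (z + 5)(z + 7)
Result: (z + 5)(z + 5)(z + 7)


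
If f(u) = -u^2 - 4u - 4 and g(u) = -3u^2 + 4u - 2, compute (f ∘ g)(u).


Substitute g(u) into f:
f(g(u)) = -1*(-3u^2 + 4u - 2)^2 + (-4)*(-3u^2 + 4u - 2) + (-4)
(-3u^2 + 4u - 2)^2 = 9u^4 - 24u^3 + 28u^2 - 16u + 4
Expand and combine: -9u^4 + 24u^3 - 16u^2


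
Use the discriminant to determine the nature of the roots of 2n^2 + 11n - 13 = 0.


D = b^2 - 4ac = (11)^2 - 4(2)(-13) = 121 + 104 = 225
Since D > 0: two distinct rational roots


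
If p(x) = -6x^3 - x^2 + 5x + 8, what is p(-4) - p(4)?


p(-4) = 356
p(4) = -372
p(-4) - p(4) = 356 + 372 = 728


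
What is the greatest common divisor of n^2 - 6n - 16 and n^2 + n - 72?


Factor each:
  n^2 - 6n - 16 = (n - 8)(n + 2)
  n^2 + n - 72 = (n - 8)(n + 9)
Common monic factor: n - 8


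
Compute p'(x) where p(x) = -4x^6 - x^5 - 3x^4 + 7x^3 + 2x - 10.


Apply the power rule term by term:
  d/dx(-4x^6) = -24x^5
  d/dx(-x^5) = -5x^4
  d/dx(-3x^4) = -12x^3
  d/dx(7x^3) = 21x^2
  d/dx(2x) = 2
  d/dx(-10) = 0
p'(x) = -24x^5 - 5x^4 - 12x^3 + 21x^2 + 2


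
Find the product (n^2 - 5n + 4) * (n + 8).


Distribute each term of the first polynomial:
  (n^2)(n + 8) = n^3 + 8n^2
  (-5n)(n + 8) = -5n^2 - 40n
  (4)(n + 8) = 4n + 32
Sum: n^3 + 3n^2 - 36n + 32


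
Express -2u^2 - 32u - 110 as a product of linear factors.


Roots satisfy r1 + r2 = -b/a = -16 and r1*r2 = c/a = 55.
So r1 = -5, r2 = -11.
-2u^2 - 32u - 110 = -2(u - r1)(u - r2) = -2(u + 5)(u + 11)


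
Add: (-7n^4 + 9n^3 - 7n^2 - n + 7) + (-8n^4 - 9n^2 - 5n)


Align terms by degree and add:
  -7n^4 + 9n^3 - 7n^2 - n + 7
  -8n^4 - 9n^2 - 5n
= -15n^4 + 9n^3 - 16n^2 - 6n + 7


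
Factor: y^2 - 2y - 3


Roots satisfy r1 + r2 = -b/a = 2 and r1*r2 = c/a = -3.
So r1 = 3, r2 = -1.
y^2 - 2y - 3 = (y - r1)(y - r2) = (y - 3)(y + 1)


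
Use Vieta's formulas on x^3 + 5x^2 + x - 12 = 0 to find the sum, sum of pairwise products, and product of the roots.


Monic cubic x^3+bx^2+cx+d=0: sum=-b, pairwise sum=c, product=-d.
b=5, c=1, d=-12
r1+r2+r3 = -5
r1r2+r1r3+r2r3 = 1
r1r2r3 = 12


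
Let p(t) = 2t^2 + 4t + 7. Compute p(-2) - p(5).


p(-2) = 7
p(5) = 77
p(-2) - p(5) = 7 - 77 = -70


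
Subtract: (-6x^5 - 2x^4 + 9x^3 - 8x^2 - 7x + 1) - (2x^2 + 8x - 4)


Distribute the minus sign:
  (-6x^5 - 2x^4 + 9x^3 - 8x^2 - 7x + 1)
- (2x^2 + 8x - 4)
Negate second polynomial: -2x^2 - 8x + 4
Add: -6x^5 - 2x^4 + 9x^3 - 10x^2 - 15x + 5


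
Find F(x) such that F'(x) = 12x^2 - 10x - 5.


Reverse power rule on each term:
  ∫ 12x^2 dx = 4x^3
  ∫ -10x dx = -5x^2
  ∫ -5 dx = -5x
F(x) = 4x^3 - 5x^2 - 5x + C


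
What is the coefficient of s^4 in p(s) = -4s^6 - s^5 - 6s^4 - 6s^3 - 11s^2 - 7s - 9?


Read off the coefficient of s^4: -6


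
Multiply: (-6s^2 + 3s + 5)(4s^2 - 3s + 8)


Distribute each term of the first polynomial:
  (-6s^2)(4s^2 - 3s + 8) = -24s^4 + 18s^3 - 48s^2
  (3s)(4s^2 - 3s + 8) = 12s^3 - 9s^2 + 24s
  (5)(4s^2 - 3s + 8) = 20s^2 - 15s + 40
Sum: -24s^4 + 30s^3 - 37s^2 + 9s + 40


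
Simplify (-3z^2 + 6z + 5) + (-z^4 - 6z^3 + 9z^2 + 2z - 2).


Align terms by degree and add:
  -3z^2 + 6z + 5
  -z^4 - 6z^3 + 9z^2 + 2z - 2
= -z^4 - 6z^3 + 6z^2 + 8z + 3


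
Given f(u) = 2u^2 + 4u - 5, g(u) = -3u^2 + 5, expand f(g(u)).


Substitute g(u) into f:
f(g(u)) = 2*(-3u^2 + 5)^2 + 4*(-3u^2 + 5) + (-5)
(-3u^2 + 5)^2 = 9u^4 - 30u^2 + 25
Expand and combine: 18u^4 - 72u^2 + 65


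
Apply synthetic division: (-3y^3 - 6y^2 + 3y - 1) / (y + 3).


Synthetic division with c = -3. Coefficients: -3, -6, 3, -1
Bring down -3.
  -3 * -3 = 9; 9 - 6 = 3
  3 * -3 = -9; -9 + 3 = -6
  -6 * -3 = 18; 18 - 1 = 17
Quotient: -3y^2 + 3y - 6, Remainder: 17


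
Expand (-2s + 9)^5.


Expand (-2s + 9)^5 by repeated multiplication:
  (-2s + 9)^2 = 4s^2 - 36s + 81
  (-2s + 9)^3 = -8s^3 + 108s^2 - 486s + 729
  (-2s + 9)^4 = 16s^4 - 288s^3 + 1944s^2 - 5832s + 6561
= -32s^5 + 720s^4 - 6480s^3 + 29160s^2 - 65610s + 59049


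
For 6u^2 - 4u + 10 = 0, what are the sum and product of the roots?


For au^2+bu+c=0: sum = -b/a, product = c/a.
a=6, b=-4, c=10
Sum = -(-4)/6 = 2/3
Product = (10)/6 = 5/3


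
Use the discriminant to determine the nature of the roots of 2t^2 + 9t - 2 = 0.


D = b^2 - 4ac = (9)^2 - 4(2)(-2) = 81 + 16 = 97
Since D > 0: two distinct irrational roots


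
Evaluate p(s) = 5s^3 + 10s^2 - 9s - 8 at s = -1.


Using direct substitution:
  5 * (-1)^3 = -5
  10 * (-1)^2 = 10
  -9 * (-1)^1 = 9
  constant: -8
Sum = -5 + 10 + 9 - 8 = 6


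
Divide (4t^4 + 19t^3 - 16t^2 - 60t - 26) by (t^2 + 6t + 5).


(4t^4 + 19t^3 - 16t^2 - 60t - 26) / (t^2 + 6t + 5)
Step 1: 4t^2 * (t^2 + 6t + 5) = 4t^4 + 24t^3 + 20t^2; subtract.
Step 2: -5t * (t^2 + 6t + 5) = -5t^3 - 30t^2 - 25t; subtract.
Step 3: -6 * (t^2 + 6t + 5) = -6t^2 - 36t - 30; subtract.
Quotient: 4t^2 - 5t - 6, Remainder: t + 4


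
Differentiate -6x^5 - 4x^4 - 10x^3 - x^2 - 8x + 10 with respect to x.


Apply the power rule term by term:
  d/dx(-6x^5) = -30x^4
  d/dx(-4x^4) = -16x^3
  d/dx(-10x^3) = -30x^2
  d/dx(-x^2) = -2x
  d/dx(-8x) = -8
  d/dx(10) = 0
p'(x) = -30x^4 - 16x^3 - 30x^2 - 2x - 8


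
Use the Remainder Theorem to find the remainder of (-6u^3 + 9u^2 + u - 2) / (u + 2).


By the Remainder Theorem, the remainder equals p(-2):
  -6*(-2)^3 = 48
  9*(-2)^2 = 36
  1*(-2)^1 = -2
  constant: -2
Sum: 48 + 36 - 2 - 2 = 80


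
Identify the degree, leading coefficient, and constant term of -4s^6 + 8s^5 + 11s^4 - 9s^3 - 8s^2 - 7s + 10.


Highest power of s is 6, with coefficient -4. Constant term is 10.
Degree = 6, leading coefficient = -4, constant term = 10


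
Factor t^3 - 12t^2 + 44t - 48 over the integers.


Try integer roots (divisors of -48). t=6: p(6)=0.
Divide out (t - 6): quotient is t^2 - 6t + 8.
Factor the quadratic: (t - 4)(t - 2)
Result: (t - 6)(t - 4)(t - 2)


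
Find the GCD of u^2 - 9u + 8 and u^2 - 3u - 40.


Factor each:
  u^2 - 9u + 8 = (u - 8)(u - 1)
  u^2 - 3u - 40 = (u - 8)(u + 5)
Common monic factor: u - 8


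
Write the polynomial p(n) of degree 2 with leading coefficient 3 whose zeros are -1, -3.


p(n) = 3(n + 1)(n + 3)
Expand: 3n^2 + 12n + 9


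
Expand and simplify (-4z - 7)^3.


Expand (-4z - 7)^3 by repeated multiplication:
  (-4z - 7)^2 = 16z^2 + 56z + 49
= -64z^3 - 336z^2 - 588z - 343


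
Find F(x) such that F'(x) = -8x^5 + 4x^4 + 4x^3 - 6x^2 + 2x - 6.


Reverse power rule on each term:
  ∫ -8x^5 dx = -(4/3)x^6
  ∫ 4x^4 dx = (4/5)x^5
  ∫ 4x^3 dx = x^4
  ∫ -6x^2 dx = -2x^3
  ∫ 2x dx = x^2
  ∫ -6 dx = -6x
F(x) = -(4/3)x^6 + (4/5)x^5 + x^4 - 2x^3 + x^2 - 6x + C


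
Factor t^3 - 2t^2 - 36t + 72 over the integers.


Try integer roots (divisors of 72). t=2: p(2)=0.
Divide out (t - 2): quotient is t^2 - 36.
Factor the quadratic: (t - 6)(t + 6)
Result: (t - 2)(t - 6)(t + 6)


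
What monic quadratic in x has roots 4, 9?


p(x) = (x - 4)(x - 9)
Expand: x^2 - 13x + 36


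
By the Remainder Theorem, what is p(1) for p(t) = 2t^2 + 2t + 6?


By the Remainder Theorem, the remainder equals p(1):
  2*(1)^2 = 2
  2*(1)^1 = 2
  constant: 6
Sum: 2 + 2 + 6 = 10


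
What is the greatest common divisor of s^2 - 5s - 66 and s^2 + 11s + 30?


Factor each:
  s^2 - 5s - 66 = (s + 6)(s - 11)
  s^2 + 11s + 30 = (s + 6)(s + 5)
Common monic factor: s + 6


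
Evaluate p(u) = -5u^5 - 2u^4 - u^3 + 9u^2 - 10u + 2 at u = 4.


Using direct substitution:
  -5 * (4)^5 = -5120
  -2 * (4)^4 = -512
  -1 * (4)^3 = -64
  9 * (4)^2 = 144
  -10 * (4)^1 = -40
  constant: 2
Sum = -5120 - 512 - 64 + 144 - 40 + 2 = -5590


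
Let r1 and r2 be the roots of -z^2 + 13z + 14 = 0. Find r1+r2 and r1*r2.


For az^2+bz+c=0: sum = -b/a, product = c/a.
a=-1, b=13, c=14
Sum = -(13)/-1 = 13
Product = (14)/-1 = -14


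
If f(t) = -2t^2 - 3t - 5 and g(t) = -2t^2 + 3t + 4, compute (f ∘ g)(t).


Substitute g(t) into f:
f(g(t)) = -2*(-2t^2 + 3t + 4)^2 + (-3)*(-2t^2 + 3t + 4) + (-5)
(-2t^2 + 3t + 4)^2 = 4t^4 - 12t^3 - 7t^2 + 24t + 16
Expand and combine: -8t^4 + 24t^3 + 20t^2 - 57t - 49


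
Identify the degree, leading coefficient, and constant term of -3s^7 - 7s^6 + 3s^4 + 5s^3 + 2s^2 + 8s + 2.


Highest power of s is 7, with coefficient -3. Constant term is 2.
Degree = 7, leading coefficient = -3, constant term = 2


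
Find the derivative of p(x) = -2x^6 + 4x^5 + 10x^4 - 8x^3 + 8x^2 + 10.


Apply the power rule term by term:
  d/dx(-2x^6) = -12x^5
  d/dx(4x^5) = 20x^4
  d/dx(10x^4) = 40x^3
  d/dx(-8x^3) = -24x^2
  d/dx(8x^2) = 16x
  d/dx(10) = 0
p'(x) = -12x^5 + 20x^4 + 40x^3 - 24x^2 + 16x


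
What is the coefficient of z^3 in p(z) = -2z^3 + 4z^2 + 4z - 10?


Read off the coefficient of z^3: -2


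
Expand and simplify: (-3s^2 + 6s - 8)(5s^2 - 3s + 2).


Distribute each term of the first polynomial:
  (-3s^2)(5s^2 - 3s + 2) = -15s^4 + 9s^3 - 6s^2
  (6s)(5s^2 - 3s + 2) = 30s^3 - 18s^2 + 12s
  (-8)(5s^2 - 3s + 2) = -40s^2 + 24s - 16
Sum: -15s^4 + 39s^3 - 64s^2 + 36s - 16


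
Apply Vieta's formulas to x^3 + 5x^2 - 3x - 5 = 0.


Monic cubic x^3+bx^2+cx+d=0: sum=-b, pairwise sum=c, product=-d.
b=5, c=-3, d=-5
r1+r2+r3 = -5
r1r2+r1r3+r2r3 = -3
r1r2r3 = 5


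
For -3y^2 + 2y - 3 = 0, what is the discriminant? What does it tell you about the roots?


D = b^2 - 4ac = (2)^2 - 4(-3)(-3) = 4 - 36 = -32
Since D < 0: two complex conjugate roots (no real roots)


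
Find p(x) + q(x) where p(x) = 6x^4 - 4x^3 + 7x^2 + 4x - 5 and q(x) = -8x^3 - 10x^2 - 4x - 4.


Align terms by degree and add:
  6x^4 - 4x^3 + 7x^2 + 4x - 5
  -8x^3 - 10x^2 - 4x - 4
= 6x^4 - 12x^3 - 3x^2 - 9


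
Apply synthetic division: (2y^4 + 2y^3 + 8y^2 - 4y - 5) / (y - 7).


Synthetic division with c = 7. Coefficients: 2, 2, 8, -4, -5
Bring down 2.
  2 * 7 = 14; 14 + 2 = 16
  16 * 7 = 112; 112 + 8 = 120
  120 * 7 = 840; 840 - 4 = 836
  836 * 7 = 5852; 5852 - 5 = 5847
Quotient: 2y^3 + 16y^2 + 120y + 836, Remainder: 5847


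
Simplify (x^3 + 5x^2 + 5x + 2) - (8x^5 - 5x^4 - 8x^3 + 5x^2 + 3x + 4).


Distribute the minus sign:
  (x^3 + 5x^2 + 5x + 2)
- (8x^5 - 5x^4 - 8x^3 + 5x^2 + 3x + 4)
Negate second polynomial: -8x^5 + 5x^4 + 8x^3 - 5x^2 - 3x - 4
Add: -8x^5 + 5x^4 + 9x^3 + 2x - 2


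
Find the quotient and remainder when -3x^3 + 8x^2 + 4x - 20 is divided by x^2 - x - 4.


(-3x^3 + 8x^2 + 4x - 20) / (x^2 - x - 4)
Step 1: -3x * (x^2 - x - 4) = -3x^3 + 3x^2 + 12x; subtract.
Step 2: 5 * (x^2 - x - 4) = 5x^2 - 5x - 20; subtract.
Quotient: -3x + 5, Remainder: -3x


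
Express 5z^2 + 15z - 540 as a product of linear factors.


Roots satisfy r1 + r2 = -b/a = -3 and r1*r2 = c/a = -108.
So r1 = 9, r2 = -12.
5z^2 + 15z - 540 = 5(z - r1)(z - r2) = 5(z - 9)(z + 12)


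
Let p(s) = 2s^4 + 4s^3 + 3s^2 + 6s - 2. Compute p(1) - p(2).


p(1) = 13
p(2) = 86
p(1) - p(2) = 13 - 86 = -73


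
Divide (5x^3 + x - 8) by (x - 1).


(5x^3 + x - 8) / (x - 1)
Step 1: 5x^2 * (x - 1) = 5x^3 - 5x^2; subtract.
Step 2: 5x * (x - 1) = 5x^2 - 5x; subtract.
Step 3: 6 * (x - 1) = 6x - 6; subtract.
Quotient: 5x^2 + 5x + 6, Remainder: -2


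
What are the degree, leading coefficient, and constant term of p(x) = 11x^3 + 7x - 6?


Highest power of x is 3, with coefficient 11. Constant term is -6.
Degree = 3, leading coefficient = 11, constant term = -6


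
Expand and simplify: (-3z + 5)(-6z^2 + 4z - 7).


Distribute each term of the first polynomial:
  (-3z)(-6z^2 + 4z - 7) = 18z^3 - 12z^2 + 21z
  (5)(-6z^2 + 4z - 7) = -30z^2 + 20z - 35
Sum: 18z^3 - 42z^2 + 41z - 35


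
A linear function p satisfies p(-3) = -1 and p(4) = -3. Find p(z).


p(z) = mz + b. Using p(-3)=-1, p(4)=-3:
m = (-1 + 3)/(-3 - 4) = 2/-7 = -2/7
b = -1 - m*(-3) = -1 - 6/7 = -13/7
p(z) = -(2/7)z - (13/7)


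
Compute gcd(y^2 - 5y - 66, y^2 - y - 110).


Factor each:
  y^2 - 5y - 66 = (y - 11)(y + 6)
  y^2 - y - 110 = (y - 11)(y + 10)
Common monic factor: y - 11


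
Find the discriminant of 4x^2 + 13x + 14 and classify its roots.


D = b^2 - 4ac = (13)^2 - 4(4)(14) = 169 - 224 = -55
Since D < 0: two complex conjugate roots (no real roots)


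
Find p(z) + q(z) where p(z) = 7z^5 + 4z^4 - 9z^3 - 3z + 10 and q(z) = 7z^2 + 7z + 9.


Align terms by degree and add:
  7z^5 + 4z^4 - 9z^3 - 3z + 10
+ 7z^2 + 7z + 9
= 7z^5 + 4z^4 - 9z^3 + 7z^2 + 4z + 19


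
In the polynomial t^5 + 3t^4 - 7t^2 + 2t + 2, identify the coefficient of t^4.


Read off the coefficient of t^4: 3


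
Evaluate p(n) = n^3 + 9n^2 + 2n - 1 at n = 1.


Using direct substitution:
  1 * (1)^3 = 1
  9 * (1)^2 = 9
  2 * (1)^1 = 2
  constant: -1
Sum = 1 + 9 + 2 - 1 = 11


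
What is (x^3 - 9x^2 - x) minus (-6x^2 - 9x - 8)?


Distribute the minus sign:
  (x^3 - 9x^2 - x)
- (-6x^2 - 9x - 8)
Negate second polynomial: 6x^2 + 9x + 8
Add: x^3 - 3x^2 + 8x + 8


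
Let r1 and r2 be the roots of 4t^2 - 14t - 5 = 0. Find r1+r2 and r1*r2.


For at^2+bt+c=0: sum = -b/a, product = c/a.
a=4, b=-14, c=-5
Sum = -(-14)/4 = 7/2
Product = (-5)/4 = -5/4


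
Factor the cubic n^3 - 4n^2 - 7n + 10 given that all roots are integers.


Try integer roots (divisors of 10). n=-2: p(-2)=0.
Divide out (n + 2): quotient is n^2 - 6n + 5.
Factor the quadratic: (n - 1)(n - 5)
Result: (n + 2)(n - 1)(n - 5)


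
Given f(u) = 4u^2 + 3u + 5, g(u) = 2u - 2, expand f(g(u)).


Substitute g(u) into f:
f(g(u)) = 4*(2u - 2)^2 + 3*(2u - 2) + 5
(2u - 2)^2 = 4u^2 - 8u + 4
Expand and combine: 16u^2 - 26u + 15


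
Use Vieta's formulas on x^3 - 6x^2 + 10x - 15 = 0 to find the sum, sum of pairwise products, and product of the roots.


Monic cubic x^3+bx^2+cx+d=0: sum=-b, pairwise sum=c, product=-d.
b=-6, c=10, d=-15
r1+r2+r3 = 6
r1r2+r1r3+r2r3 = 10
r1r2r3 = 15


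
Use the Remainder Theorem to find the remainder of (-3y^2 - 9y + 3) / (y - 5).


By the Remainder Theorem, the remainder equals p(5):
  -3*(5)^2 = -75
  -9*(5)^1 = -45
  constant: 3
Sum: -75 - 45 + 3 = -117


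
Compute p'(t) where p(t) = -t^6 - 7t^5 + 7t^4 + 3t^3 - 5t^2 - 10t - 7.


Apply the power rule term by term:
  d/dt(-t^6) = -6t^5
  d/dt(-7t^5) = -35t^4
  d/dt(7t^4) = 28t^3
  d/dt(3t^3) = 9t^2
  d/dt(-5t^2) = -10t
  d/dt(-10t) = -10
  d/dt(-7) = 0
p'(t) = -6t^5 - 35t^4 + 28t^3 + 9t^2 - 10t - 10


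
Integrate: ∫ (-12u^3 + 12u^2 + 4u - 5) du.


Reverse power rule on each term:
  ∫ -12u^3 du = -3u^4
  ∫ 12u^2 du = 4u^3
  ∫ 4u du = 2u^2
  ∫ -5 du = -5u
F(u) = -3u^4 + 4u^3 + 2u^2 - 5u + C


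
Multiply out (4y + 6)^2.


Expand (4y + 6)^2 by repeated multiplication:
= 16y^2 + 48y + 36


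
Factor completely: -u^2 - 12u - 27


Roots satisfy r1 + r2 = -b/a = -12 and r1*r2 = c/a = 27.
So r1 = -9, r2 = -3.
-u^2 - 12u - 27 = -(u - r1)(u - r2) = -(u + 9)(u + 3)


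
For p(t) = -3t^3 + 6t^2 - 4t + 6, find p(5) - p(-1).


p(5) = -239
p(-1) = 19
p(5) - p(-1) = -239 - 19 = -258


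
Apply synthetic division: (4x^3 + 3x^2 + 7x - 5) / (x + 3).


Synthetic division with c = -3. Coefficients: 4, 3, 7, -5
Bring down 4.
  4 * -3 = -12; -12 + 3 = -9
  -9 * -3 = 27; 27 + 7 = 34
  34 * -3 = -102; -102 - 5 = -107
Quotient: 4x^2 - 9x + 34, Remainder: -107


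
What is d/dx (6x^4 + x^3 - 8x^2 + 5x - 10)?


Apply the power rule term by term:
  d/dx(6x^4) = 24x^3
  d/dx(x^3) = 3x^2
  d/dx(-8x^2) = -16x
  d/dx(5x) = 5
  d/dx(-10) = 0
p'(x) = 24x^3 + 3x^2 - 16x + 5


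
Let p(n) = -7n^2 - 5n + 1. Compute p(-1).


Using direct substitution:
  -7 * (-1)^2 = -7
  -5 * (-1)^1 = 5
  constant: 1
Sum = -7 + 5 + 1 = -1


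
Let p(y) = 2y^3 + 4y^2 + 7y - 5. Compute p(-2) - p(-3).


p(-2) = -19
p(-3) = -44
p(-2) - p(-3) = -19 + 44 = 25


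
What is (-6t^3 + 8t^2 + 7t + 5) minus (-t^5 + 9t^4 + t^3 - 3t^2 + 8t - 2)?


Distribute the minus sign:
  (-6t^3 + 8t^2 + 7t + 5)
- (-t^5 + 9t^4 + t^3 - 3t^2 + 8t - 2)
Negate second polynomial: t^5 - 9t^4 - t^3 + 3t^2 - 8t + 2
Add: t^5 - 9t^4 - 7t^3 + 11t^2 - t + 7


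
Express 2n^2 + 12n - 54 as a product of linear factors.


Roots satisfy r1 + r2 = -b/a = -6 and r1*r2 = c/a = -27.
So r1 = 3, r2 = -9.
2n^2 + 12n - 54 = 2(n - r1)(n - r2) = 2(n - 3)(n + 9)


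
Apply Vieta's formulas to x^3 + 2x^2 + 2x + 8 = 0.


Monic cubic x^3+bx^2+cx+d=0: sum=-b, pairwise sum=c, product=-d.
b=2, c=2, d=8
r1+r2+r3 = -2
r1r2+r1r3+r2r3 = 2
r1r2r3 = -8


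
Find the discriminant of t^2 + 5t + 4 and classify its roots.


D = b^2 - 4ac = (5)^2 - 4(1)(4) = 25 - 16 = 9
Since D > 0: two distinct rational roots


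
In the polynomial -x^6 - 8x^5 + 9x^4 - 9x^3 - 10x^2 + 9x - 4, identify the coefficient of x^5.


Read off the coefficient of x^5: -8


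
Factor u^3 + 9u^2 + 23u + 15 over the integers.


Try integer roots (divisors of 15). u=-5: p(-5)=0.
Divide out (u + 5): quotient is u^2 + 4u + 3.
Factor the quadratic: (u + 3)(u + 1)
Result: (u + 5)(u + 3)(u + 1)


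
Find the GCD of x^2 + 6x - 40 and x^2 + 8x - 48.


Factor each:
  x^2 + 6x - 40 = (x - 4)(x + 10)
  x^2 + 8x - 48 = (x - 4)(x + 12)
Common monic factor: x - 4


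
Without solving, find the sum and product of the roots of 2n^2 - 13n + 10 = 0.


For an^2+bn+c=0: sum = -b/a, product = c/a.
a=2, b=-13, c=10
Sum = -(-13)/2 = 13/2
Product = (10)/2 = 5


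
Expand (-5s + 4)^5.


Expand (-5s + 4)^5 by repeated multiplication:
  (-5s + 4)^2 = 25s^2 - 40s + 16
  (-5s + 4)^3 = -125s^3 + 300s^2 - 240s + 64
  (-5s + 4)^4 = 625s^4 - 2000s^3 + 2400s^2 - 1280s + 256
= -3125s^5 + 12500s^4 - 20000s^3 + 16000s^2 - 6400s + 1024


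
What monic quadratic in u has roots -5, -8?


p(u) = (u + 5)(u + 8)
Expand: u^2 + 13u + 40


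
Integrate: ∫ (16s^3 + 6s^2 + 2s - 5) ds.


Reverse power rule on each term:
  ∫ 16s^3 ds = 4s^4
  ∫ 6s^2 ds = 2s^3
  ∫ 2s ds = s^2
  ∫ -5 ds = -5s
F(s) = 4s^4 + 2s^3 + s^2 - 5s + C


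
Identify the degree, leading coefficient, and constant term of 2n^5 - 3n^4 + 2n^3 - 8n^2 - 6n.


Highest power of n is 5, with coefficient 2. Constant term is 0.
Degree = 5, leading coefficient = 2, constant term = 0


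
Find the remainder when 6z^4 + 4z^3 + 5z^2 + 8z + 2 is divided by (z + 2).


By the Remainder Theorem, the remainder equals p(-2):
  6*(-2)^4 = 96
  4*(-2)^3 = -32
  5*(-2)^2 = 20
  8*(-2)^1 = -16
  constant: 2
Sum: 96 - 32 + 20 - 16 + 2 = 70


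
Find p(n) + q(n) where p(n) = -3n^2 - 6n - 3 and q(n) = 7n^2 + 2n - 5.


Align terms by degree and add:
  -3n^2 - 6n - 3
+ 7n^2 + 2n - 5
= 4n^2 - 4n - 8


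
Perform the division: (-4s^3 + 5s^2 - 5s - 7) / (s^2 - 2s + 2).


(-4s^3 + 5s^2 - 5s - 7) / (s^2 - 2s + 2)
Step 1: -4s * (s^2 - 2s + 2) = -4s^3 + 8s^2 - 8s; subtract.
Step 2: -3 * (s^2 - 2s + 2) = -3s^2 + 6s - 6; subtract.
Quotient: -4s - 3, Remainder: -3s - 1


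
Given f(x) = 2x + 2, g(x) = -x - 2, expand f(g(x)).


Substitute g(x) into f:
f(g(x)) = 2*(-x - 2) + 2
Expand and combine: -2x - 2


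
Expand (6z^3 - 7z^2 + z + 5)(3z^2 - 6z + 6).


Distribute each term of the first polynomial:
  (6z^3)(3z^2 - 6z + 6) = 18z^5 - 36z^4 + 36z^3
  (-7z^2)(3z^2 - 6z + 6) = -21z^4 + 42z^3 - 42z^2
  (z)(3z^2 - 6z + 6) = 3z^3 - 6z^2 + 6z
  (5)(3z^2 - 6z + 6) = 15z^2 - 30z + 30
Sum: 18z^5 - 57z^4 + 81z^3 - 33z^2 - 24z + 30


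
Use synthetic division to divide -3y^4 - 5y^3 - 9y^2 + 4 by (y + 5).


Synthetic division with c = -5. Coefficients: -3, -5, -9, 0, 4
Bring down -3.
  -3 * -5 = 15; 15 - 5 = 10
  10 * -5 = -50; -50 - 9 = -59
  -59 * -5 = 295; 295 + 0 = 295
  295 * -5 = -1475; -1475 + 4 = -1471
Quotient: -3y^3 + 10y^2 - 59y + 295, Remainder: -1471


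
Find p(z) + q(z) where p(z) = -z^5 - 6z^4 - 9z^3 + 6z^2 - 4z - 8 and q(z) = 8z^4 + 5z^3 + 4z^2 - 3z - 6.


Align terms by degree and add:
  -z^5 - 6z^4 - 9z^3 + 6z^2 - 4z - 8
+ 8z^4 + 5z^3 + 4z^2 - 3z - 6
= -z^5 + 2z^4 - 4z^3 + 10z^2 - 7z - 14


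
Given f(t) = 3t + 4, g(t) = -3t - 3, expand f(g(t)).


Substitute g(t) into f:
f(g(t)) = 3*(-3t - 3) + 4
Expand and combine: -9t - 5


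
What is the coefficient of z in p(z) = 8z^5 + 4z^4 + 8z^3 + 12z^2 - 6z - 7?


Read off the coefficient of z: -6


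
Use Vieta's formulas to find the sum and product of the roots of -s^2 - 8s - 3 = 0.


For as^2+bs+c=0: sum = -b/a, product = c/a.
a=-1, b=-8, c=-3
Sum = -(-8)/-1 = -8
Product = (-3)/-1 = 3


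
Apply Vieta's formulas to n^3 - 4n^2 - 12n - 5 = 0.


Monic cubic n^3+bn^2+cn+d=0: sum=-b, pairwise sum=c, product=-d.
b=-4, c=-12, d=-5
r1+r2+r3 = 4
r1r2+r1r3+r2r3 = -12
r1r2r3 = 5


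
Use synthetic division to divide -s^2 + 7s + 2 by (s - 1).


Synthetic division with c = 1. Coefficients: -1, 7, 2
Bring down -1.
  -1 * 1 = -1; -1 + 7 = 6
  6 * 1 = 6; 6 + 2 = 8
Quotient: -s + 6, Remainder: 8


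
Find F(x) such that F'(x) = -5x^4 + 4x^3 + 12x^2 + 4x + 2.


Reverse power rule on each term:
  ∫ -5x^4 dx = -x^5
  ∫ 4x^3 dx = x^4
  ∫ 12x^2 dx = 4x^3
  ∫ 4x dx = 2x^2
  ∫ 2 dx = 2x
F(x) = -x^5 + x^4 + 4x^3 + 2x^2 + 2x + C


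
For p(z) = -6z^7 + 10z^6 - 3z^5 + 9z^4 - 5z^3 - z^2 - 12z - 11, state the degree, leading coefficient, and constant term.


Highest power of z is 7, with coefficient -6. Constant term is -11.
Degree = 7, leading coefficient = -6, constant term = -11


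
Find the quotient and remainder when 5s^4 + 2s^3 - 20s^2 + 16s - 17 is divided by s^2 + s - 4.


(5s^4 + 2s^3 - 20s^2 + 16s - 17) / (s^2 + s - 4)
Step 1: 5s^2 * (s^2 + s - 4) = 5s^4 + 5s^3 - 20s^2; subtract.
Step 2: -3s * (s^2 + s - 4) = -3s^3 - 3s^2 + 12s; subtract.
Step 3: 3 * (s^2 + s - 4) = 3s^2 + 3s - 12; subtract.
Quotient: 5s^2 - 3s + 3, Remainder: s - 5


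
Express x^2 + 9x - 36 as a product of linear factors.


Roots satisfy r1 + r2 = -b/a = -9 and r1*r2 = c/a = -36.
So r1 = -12, r2 = 3.
x^2 + 9x - 36 = (x - r1)(x - r2) = (x + 12)(x - 3)


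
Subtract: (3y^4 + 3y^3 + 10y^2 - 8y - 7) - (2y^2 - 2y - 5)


Distribute the minus sign:
  (3y^4 + 3y^3 + 10y^2 - 8y - 7)
- (2y^2 - 2y - 5)
Negate second polynomial: -2y^2 + 2y + 5
Add: 3y^4 + 3y^3 + 8y^2 - 6y - 2


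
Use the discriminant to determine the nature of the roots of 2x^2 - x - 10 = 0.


D = b^2 - 4ac = (-1)^2 - 4(2)(-10) = 1 + 80 = 81
Since D > 0: two distinct rational roots


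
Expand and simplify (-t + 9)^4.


Expand (-t + 9)^4 by repeated multiplication:
  (-t + 9)^2 = t^2 - 18t + 81
  (-t + 9)^3 = -t^3 + 27t^2 - 243t + 729
= t^4 - 36t^3 + 486t^2 - 2916t + 6561


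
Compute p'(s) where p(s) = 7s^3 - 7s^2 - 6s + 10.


Apply the power rule term by term:
  d/ds(7s^3) = 21s^2
  d/ds(-7s^2) = -14s
  d/ds(-6s) = -6
  d/ds(10) = 0
p'(s) = 21s^2 - 14s - 6


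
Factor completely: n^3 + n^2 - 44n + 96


Try integer roots (divisors of 96). n=4: p(4)=0.
Divide out (n - 4): quotient is n^2 + 5n - 24.
Factor the quadratic: (n - 3)(n + 8)
Result: (n - 4)(n - 3)(n + 8)


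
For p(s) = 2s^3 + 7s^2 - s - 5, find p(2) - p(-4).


p(2) = 37
p(-4) = -17
p(2) - p(-4) = 37 + 17 = 54


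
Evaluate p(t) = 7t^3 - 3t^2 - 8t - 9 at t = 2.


Using direct substitution:
  7 * (2)^3 = 56
  -3 * (2)^2 = -12
  -8 * (2)^1 = -16
  constant: -9
Sum = 56 - 12 - 16 - 9 = 19


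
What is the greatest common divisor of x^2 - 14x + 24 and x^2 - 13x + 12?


Factor each:
  x^2 - 14x + 24 = (x - 12)(x - 2)
  x^2 - 13x + 12 = (x - 12)(x - 1)
Common monic factor: x - 12


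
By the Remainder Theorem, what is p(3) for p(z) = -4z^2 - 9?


By the Remainder Theorem, the remainder equals p(3):
  -4*(3)^2 = -36
  0*(3)^1 = 0
  constant: -9
Sum: -36 + 0 - 9 = -45


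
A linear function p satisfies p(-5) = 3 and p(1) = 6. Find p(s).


p(s) = ms + b. Using p(-5)=3, p(1)=6:
m = (3 - 6)/(-5 - 1) = -3/-6 = 1/2
b = 3 - m*(-5) = 3 + 5/2 = 11/2
p(s) = (1/2)s + (11/2)


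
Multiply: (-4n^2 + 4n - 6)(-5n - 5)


Distribute each term of the first polynomial:
  (-4n^2)(-5n - 5) = 20n^3 + 20n^2
  (4n)(-5n - 5) = -20n^2 - 20n
  (-6)(-5n - 5) = 30n + 30
Sum: 20n^3 + 10n + 30


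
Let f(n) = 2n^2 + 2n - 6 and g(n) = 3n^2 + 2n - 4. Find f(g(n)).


Substitute g(n) into f:
f(g(n)) = 2*(3n^2 + 2n - 4)^2 + 2*(3n^2 + 2n - 4) + (-6)
(3n^2 + 2n - 4)^2 = 9n^4 + 12n^3 - 20n^2 - 16n + 16
Expand and combine: 18n^4 + 24n^3 - 34n^2 - 28n + 18


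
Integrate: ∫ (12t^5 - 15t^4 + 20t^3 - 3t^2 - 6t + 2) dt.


Reverse power rule on each term:
  ∫ 12t^5 dt = 2t^6
  ∫ -15t^4 dt = -3t^5
  ∫ 20t^3 dt = 5t^4
  ∫ -3t^2 dt = -t^3
  ∫ -6t dt = -3t^2
  ∫ 2 dt = 2t
F(t) = 2t^6 - 3t^5 + 5t^4 - t^3 - 3t^2 + 2t + C


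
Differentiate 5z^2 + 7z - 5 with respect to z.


Apply the power rule term by term:
  d/dz(5z^2) = 10z
  d/dz(7z) = 7
  d/dz(-5) = 0
p'(z) = 10z + 7


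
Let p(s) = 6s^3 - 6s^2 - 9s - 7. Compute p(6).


Using direct substitution:
  6 * (6)^3 = 1296
  -6 * (6)^2 = -216
  -9 * (6)^1 = -54
  constant: -7
Sum = 1296 - 216 - 54 - 7 = 1019


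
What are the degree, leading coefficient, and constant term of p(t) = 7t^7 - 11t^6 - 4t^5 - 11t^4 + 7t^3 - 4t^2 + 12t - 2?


Highest power of t is 7, with coefficient 7. Constant term is -2.
Degree = 7, leading coefficient = 7, constant term = -2


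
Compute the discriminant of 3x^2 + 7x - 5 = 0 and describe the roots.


D = b^2 - 4ac = (7)^2 - 4(3)(-5) = 49 + 60 = 109
Since D > 0: two distinct irrational roots


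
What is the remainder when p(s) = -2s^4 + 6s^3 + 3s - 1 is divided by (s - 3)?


By the Remainder Theorem, the remainder equals p(3):
  -2*(3)^4 = -162
  6*(3)^3 = 162
  0*(3)^2 = 0
  3*(3)^1 = 9
  constant: -1
Sum: -162 + 162 + 0 + 9 - 1 = 8


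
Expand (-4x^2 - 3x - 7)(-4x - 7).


Distribute each term of the first polynomial:
  (-4x^2)(-4x - 7) = 16x^3 + 28x^2
  (-3x)(-4x - 7) = 12x^2 + 21x
  (-7)(-4x - 7) = 28x + 49
Sum: 16x^3 + 40x^2 + 49x + 49


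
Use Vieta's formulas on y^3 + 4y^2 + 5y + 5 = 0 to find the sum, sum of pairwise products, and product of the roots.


Monic cubic y^3+by^2+cy+d=0: sum=-b, pairwise sum=c, product=-d.
b=4, c=5, d=5
r1+r2+r3 = -4
r1r2+r1r3+r2r3 = 5
r1r2r3 = -5


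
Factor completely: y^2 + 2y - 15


Roots satisfy r1 + r2 = -b/a = -2 and r1*r2 = c/a = -15.
So r1 = -5, r2 = 3.
y^2 + 2y - 15 = (y - r1)(y - r2) = (y + 5)(y - 3)


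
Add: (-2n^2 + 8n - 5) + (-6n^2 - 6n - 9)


Align terms by degree and add:
  -2n^2 + 8n - 5
  -6n^2 - 6n - 9
= -8n^2 + 2n - 14


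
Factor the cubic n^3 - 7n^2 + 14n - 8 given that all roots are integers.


Try integer roots (divisors of -8). n=4: p(4)=0.
Divide out (n - 4): quotient is n^2 - 3n + 2.
Factor the quadratic: (n - 1)(n - 2)
Result: (n - 4)(n - 1)(n - 2)


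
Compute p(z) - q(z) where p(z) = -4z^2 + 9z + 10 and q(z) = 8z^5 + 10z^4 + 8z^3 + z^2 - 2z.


Distribute the minus sign:
  (-4z^2 + 9z + 10)
- (8z^5 + 10z^4 + 8z^3 + z^2 - 2z)
Negate second polynomial: -8z^5 - 10z^4 - 8z^3 - z^2 + 2z
Add: -8z^5 - 10z^4 - 8z^3 - 5z^2 + 11z + 10


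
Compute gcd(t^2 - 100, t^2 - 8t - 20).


Factor each:
  t^2 - 100 = (t - 10)(t + 10)
  t^2 - 8t - 20 = (t - 10)(t + 2)
Common monic factor: t - 10


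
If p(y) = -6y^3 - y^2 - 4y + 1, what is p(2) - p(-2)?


p(2) = -59
p(-2) = 53
p(2) - p(-2) = -59 - 53 = -112


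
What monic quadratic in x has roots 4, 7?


p(x) = (x - 4)(x - 7)
Expand: x^2 - 11x + 28


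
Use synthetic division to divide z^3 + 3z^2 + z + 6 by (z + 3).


Synthetic division with c = -3. Coefficients: 1, 3, 1, 6
Bring down 1.
  1 * -3 = -3; -3 + 3 = 0
  0 * -3 = 0; 0 + 1 = 1
  1 * -3 = -3; -3 + 6 = 3
Quotient: z^2 + 1, Remainder: 3


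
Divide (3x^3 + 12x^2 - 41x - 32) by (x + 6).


(3x^3 + 12x^2 - 41x - 32) / (x + 6)
Step 1: 3x^2 * (x + 6) = 3x^3 + 18x^2; subtract.
Step 2: -6x * (x + 6) = -6x^2 - 36x; subtract.
Step 3: -5 * (x + 6) = -5x - 30; subtract.
Quotient: 3x^2 - 6x - 5, Remainder: -2


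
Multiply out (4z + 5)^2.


Expand (4z + 5)^2 by repeated multiplication:
= 16z^2 + 40z + 25


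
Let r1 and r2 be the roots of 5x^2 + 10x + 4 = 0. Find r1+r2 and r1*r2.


For ax^2+bx+c=0: sum = -b/a, product = c/a.
a=5, b=10, c=4
Sum = -(10)/5 = -2
Product = (4)/5 = 4/5


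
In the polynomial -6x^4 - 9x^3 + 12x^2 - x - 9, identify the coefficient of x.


Read off the coefficient of x: -1


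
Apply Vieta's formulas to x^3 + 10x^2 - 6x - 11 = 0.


Monic cubic x^3+bx^2+cx+d=0: sum=-b, pairwise sum=c, product=-d.
b=10, c=-6, d=-11
r1+r2+r3 = -10
r1r2+r1r3+r2r3 = -6
r1r2r3 = 11


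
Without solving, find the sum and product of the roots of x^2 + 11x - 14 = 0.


For ax^2+bx+c=0: sum = -b/a, product = c/a.
a=1, b=11, c=-14
Sum = -(11)/1 = -11
Product = (-14)/1 = -14


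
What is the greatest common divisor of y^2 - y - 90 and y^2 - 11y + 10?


Factor each:
  y^2 - y - 90 = (y - 10)(y + 9)
  y^2 - 11y + 10 = (y - 10)(y - 1)
Common monic factor: y - 10


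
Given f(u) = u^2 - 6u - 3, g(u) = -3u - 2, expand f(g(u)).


Substitute g(u) into f:
f(g(u)) = 1*(-3u - 2)^2 + (-6)*(-3u - 2) + (-3)
(-3u - 2)^2 = 9u^2 + 12u + 4
Expand and combine: 9u^2 + 30u + 13
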